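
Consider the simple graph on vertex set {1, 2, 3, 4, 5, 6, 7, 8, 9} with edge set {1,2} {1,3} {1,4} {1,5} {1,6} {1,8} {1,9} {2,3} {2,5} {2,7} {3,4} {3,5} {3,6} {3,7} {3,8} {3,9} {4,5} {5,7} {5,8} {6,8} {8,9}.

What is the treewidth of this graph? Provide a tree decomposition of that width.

Treewidth 3.
Bags: B1 = {1, 3, 6, 8}  B2 = {1, 3, 8, 9}  B3 = {1, 3, 5, 8}  B4 = {1, 2, 3, 5}  B5 = {2, 3, 5, 7}  B6 = {1, 3, 4, 5}
Tree: B1–B2, B2–B3, B3–B4, B4–B5, B3–B6

The largest bag has 4 vertices, giving width 3; this decomposition certifies tw(G) ≤ 3. On the other hand G contains the 4-clique {1, 3, 8, 9}. A clique must lie in a single bag of any decomposition, so no decomposition can have width below 3. Therefore the treewidth is 3.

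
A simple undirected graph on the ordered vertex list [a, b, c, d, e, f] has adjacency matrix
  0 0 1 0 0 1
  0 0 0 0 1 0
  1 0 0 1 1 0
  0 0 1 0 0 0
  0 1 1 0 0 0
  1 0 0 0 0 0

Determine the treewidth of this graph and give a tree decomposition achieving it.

Treewidth 1.
Bags: B1 = {a, c}  B2 = {c, d}  B3 = {a, f}  B4 = {c, e}  B5 = {b, e}
Tree: B1–B2, B1–B3, B2–B4, B4–B5

The largest bag has 2 vertices, giving width 1; this decomposition certifies tw(G) ≤ 1. Any graph with an edge has treewidth ≥ 1, and G has the edge c–a. Hence tw(G) = 1 exactly.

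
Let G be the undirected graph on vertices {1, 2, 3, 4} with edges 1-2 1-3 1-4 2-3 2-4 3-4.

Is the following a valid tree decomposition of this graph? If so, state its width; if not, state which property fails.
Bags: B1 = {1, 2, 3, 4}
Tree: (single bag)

Yes; width 3.

Every vertex of G appears in some bag (union = {1, 2, 3, 4}); every edge is covered by a bag; and for each vertex v the set of bags containing v is connected in the bag tree. The decomposition is therefore valid. The largest bag has 4 vertices, so the width is 3.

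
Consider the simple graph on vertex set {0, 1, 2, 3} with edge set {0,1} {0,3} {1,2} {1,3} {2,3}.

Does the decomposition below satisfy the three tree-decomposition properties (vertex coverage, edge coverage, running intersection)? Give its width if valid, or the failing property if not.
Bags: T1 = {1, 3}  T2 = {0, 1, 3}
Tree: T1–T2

No — vertex 2 appears in no bag.

A tree decomposition must satisfy three properties: every vertex lies in some bag; for every edge, both endpoints lie together in some bag; and for every vertex, the bags containing it form a connected subtree. Here vertex 2 appears in no bag, so the decomposition is invalid.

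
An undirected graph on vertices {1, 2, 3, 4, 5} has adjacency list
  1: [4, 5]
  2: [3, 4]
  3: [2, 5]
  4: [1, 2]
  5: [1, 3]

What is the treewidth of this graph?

2

A width-2 tree decomposition is:
Bags: B1 = {2, 3, 5}  B2 = {2, 4, 5}  B3 = {1, 4, 5}
Tree: B1–B2, B2–B3
Every bag has size at most 3, so the width is 3 − 1 = 2 and tw(G) ≤ 2. The edges 5–3–2–4–1–5 form a cycle, so G is not a tree and its treewidth is at least 2. Combining the bounds, tw(G) = 2.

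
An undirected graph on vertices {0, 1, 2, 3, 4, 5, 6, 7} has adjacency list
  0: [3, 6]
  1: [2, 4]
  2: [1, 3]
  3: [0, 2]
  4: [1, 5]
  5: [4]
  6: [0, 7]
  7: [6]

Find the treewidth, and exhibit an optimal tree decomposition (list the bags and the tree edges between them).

The largest bag has 2 vertices, giving width 1; this decomposition certifies tw(G) ≤ 1. G has an edge, so its treewidth is at least 1. Therefore the treewidth is 1.

Treewidth 1.
One such decomposition:
Bags: B1 = {4, 5}  B2 = {1, 4}  B3 = {1, 2}  B4 = {2, 3}  B5 = {0, 3}  B6 = {0, 6}  B7 = {6, 7}
Tree: B1–B2, B2–B3, B3–B4, B4–B5, B5–B6, B6–B7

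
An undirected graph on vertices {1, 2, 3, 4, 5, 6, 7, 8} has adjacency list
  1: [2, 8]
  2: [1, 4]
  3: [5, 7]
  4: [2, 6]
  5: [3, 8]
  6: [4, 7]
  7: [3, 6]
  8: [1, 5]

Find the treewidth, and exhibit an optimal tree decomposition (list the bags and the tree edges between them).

Treewidth 2.
One such decomposition:
Bags: B1 = {3, 5, 8}  B2 = {3, 7, 8}  B3 = {6, 7, 8}  B4 = {4, 6, 8}  B5 = {2, 4, 8}  B6 = {1, 2, 8}
Tree: B1–B2, B2–B3, B3–B4, B4–B5, B5–B6

Each bag holds 3 vertices, so the decomposition has width 2, which upper-bounds the treewidth. Since 8–5–3–7–6–4–2–1–8 is a cycle in G, G is not acyclic. Forests are exactly the graphs of treewidth ≤ 1, so tw(G) ≥ 2. Therefore the treewidth is 2.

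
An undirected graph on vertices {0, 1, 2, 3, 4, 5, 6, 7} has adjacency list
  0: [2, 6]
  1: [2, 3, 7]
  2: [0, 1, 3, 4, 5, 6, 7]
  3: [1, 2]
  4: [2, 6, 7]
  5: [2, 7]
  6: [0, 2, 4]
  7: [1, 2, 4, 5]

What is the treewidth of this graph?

A width-2 tree decomposition is:
Bags: B1 = {2, 4, 7}  B2 = {2, 5, 7}  B3 = {2, 4, 6}  B4 = {1, 2, 7}  B5 = {1, 2, 3}  B6 = {0, 2, 6}
Tree: B1–B2, B1–B3, B2–B4, B4–B5, B3–B6
Each bag holds 3 vertices, so the decomposition has width 2, which upper-bounds the treewidth. For the lower bound, the 3 vertices {0, 2, 6} are pairwise adjacent, and any tree decomposition puts a clique entirely inside one bag — forcing width ≥ 2. Hence tw(G) = 2 exactly.

2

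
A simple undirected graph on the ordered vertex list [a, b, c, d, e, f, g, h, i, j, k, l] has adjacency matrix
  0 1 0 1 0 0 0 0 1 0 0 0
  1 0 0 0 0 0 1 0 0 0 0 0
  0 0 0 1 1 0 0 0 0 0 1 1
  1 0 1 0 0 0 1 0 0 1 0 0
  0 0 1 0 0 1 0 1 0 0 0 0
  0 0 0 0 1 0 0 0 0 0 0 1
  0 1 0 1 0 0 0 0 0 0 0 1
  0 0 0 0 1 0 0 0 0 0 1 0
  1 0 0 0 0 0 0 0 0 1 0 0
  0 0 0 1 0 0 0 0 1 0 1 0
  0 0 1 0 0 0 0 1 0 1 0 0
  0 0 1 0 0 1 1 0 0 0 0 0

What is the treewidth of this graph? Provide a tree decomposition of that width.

Treewidth 3.
Bags: B1 = {a, b, g, i}  B2 = {a, d, g, i}  B3 = {d, g, i, j}  B4 = {d, g, j, l}  B5 = {c, d, j, l}  B6 = {c, j, k, l}  B7 = {c, f, k, l}  B8 = {c, e, f, k}  B9 = {e, f, h, k}
Tree: B1–B2, B2–B3, B3–B4, B4–B5, B5–B6, B6–B7, B7–B8, B8–B9

The largest bag has 4 vertices, giving width 3; this decomposition certifies tw(G) ≤ 3. For the lower bound: the 4 vertex sets {a,b,i}, {g}, {d}, {c,j,k,l} are disjoint, each induces a connected subgraph, and every pair is joined by at least one edge of G. Contracting each set to a single vertex therefore yields K_{4} as a minor, and since treewidth is minor-monotone, tw(G) ≥ tw(K_{4}) = 3. Therefore the treewidth is 3.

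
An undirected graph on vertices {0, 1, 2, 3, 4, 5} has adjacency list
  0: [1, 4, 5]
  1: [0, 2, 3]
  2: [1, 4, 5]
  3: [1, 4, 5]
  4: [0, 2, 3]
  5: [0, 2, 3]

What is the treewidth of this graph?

A width-3 tree decomposition is:
Bags: B1 = {0, 1, 2, 3}  B2 = {0, 2, 3, 5}  B3 = {0, 2, 3, 4}
Tree: B1–B2, B2–B3
Every bag has size at most 4, so the width is 4 − 1 = 3 and tw(G) ≤ 3. For the lower bound: the 4 vertex sets {1,3}, {0,5}, {2}, {4} are disjoint, each induces a connected subgraph, and every pair is joined by at least one edge of G. Contracting each set to a single vertex therefore yields K_{4} as a minor, and since treewidth is minor-monotone, tw(G) ≥ tw(K_{4}) = 3. Combining the bounds, tw(G) = 3.

3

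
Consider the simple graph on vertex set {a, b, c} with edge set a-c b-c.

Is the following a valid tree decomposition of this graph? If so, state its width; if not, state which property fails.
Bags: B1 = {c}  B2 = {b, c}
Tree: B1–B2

A tree decomposition must satisfy three properties: every vertex lies in some bag; for every edge, both endpoints lie together in some bag; and for every vertex, the bags containing it form a connected subtree. Here vertex a appears in no bag, so the decomposition is invalid.

No — vertex a appears in no bag.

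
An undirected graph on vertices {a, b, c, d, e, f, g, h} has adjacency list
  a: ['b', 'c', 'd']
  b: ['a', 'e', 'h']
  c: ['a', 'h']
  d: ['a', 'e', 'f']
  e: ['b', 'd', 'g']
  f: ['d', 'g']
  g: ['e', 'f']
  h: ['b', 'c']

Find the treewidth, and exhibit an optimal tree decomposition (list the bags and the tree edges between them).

Every bag has size at most 3, so the width is 3 − 1 = 2 and tw(G) ≤ 2. Since h–c–a–b–h is a cycle in G, G is not acyclic. Forests are exactly the graphs of treewidth ≤ 1, so tw(G) ≥ 2. Therefore the treewidth is 2.

Treewidth 2.
One such decomposition:
Bags: B1 = {b, c, h}  B2 = {a, b, c}  B3 = {a, b, e}  B4 = {a, d, e}  B5 = {d, e, g}  B6 = {d, f, g}
Tree: B1–B2, B2–B3, B3–B4, B4–B5, B5–B6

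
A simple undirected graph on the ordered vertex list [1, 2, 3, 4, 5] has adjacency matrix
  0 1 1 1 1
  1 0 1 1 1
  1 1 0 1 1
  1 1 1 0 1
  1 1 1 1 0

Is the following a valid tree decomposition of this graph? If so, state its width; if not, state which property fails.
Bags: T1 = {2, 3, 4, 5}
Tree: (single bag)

No — vertex 1 appears in no bag.

A tree decomposition must satisfy three properties: every vertex lies in some bag; for every edge, both endpoints lie together in some bag; and for every vertex, the bags containing it form a connected subtree. Here vertex 1 appears in no bag, so the decomposition is invalid.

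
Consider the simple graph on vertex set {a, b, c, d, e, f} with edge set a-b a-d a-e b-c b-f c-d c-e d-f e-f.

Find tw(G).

A width-3 tree decomposition is:
Bags: B1 = {a, c, d, f}  B2 = {a, c, e, f}  B3 = {a, b, c, f}
Tree: B1–B2, B2–B3
Every bag has size at most 4, so the width is 4 − 1 = 3 and tw(G) ≤ 3. For the lower bound: the 4 vertex sets {a,d}, {e,f}, {c}, {b} are disjoint, each induces a connected subgraph, and every pair is joined by at least one edge of G. Contracting each set to a single vertex therefore yields K_{4} as a minor, and since treewidth is minor-monotone, tw(G) ≥ tw(K_{4}) = 3. The upper and lower bounds meet at 3, so that is the treewidth.

3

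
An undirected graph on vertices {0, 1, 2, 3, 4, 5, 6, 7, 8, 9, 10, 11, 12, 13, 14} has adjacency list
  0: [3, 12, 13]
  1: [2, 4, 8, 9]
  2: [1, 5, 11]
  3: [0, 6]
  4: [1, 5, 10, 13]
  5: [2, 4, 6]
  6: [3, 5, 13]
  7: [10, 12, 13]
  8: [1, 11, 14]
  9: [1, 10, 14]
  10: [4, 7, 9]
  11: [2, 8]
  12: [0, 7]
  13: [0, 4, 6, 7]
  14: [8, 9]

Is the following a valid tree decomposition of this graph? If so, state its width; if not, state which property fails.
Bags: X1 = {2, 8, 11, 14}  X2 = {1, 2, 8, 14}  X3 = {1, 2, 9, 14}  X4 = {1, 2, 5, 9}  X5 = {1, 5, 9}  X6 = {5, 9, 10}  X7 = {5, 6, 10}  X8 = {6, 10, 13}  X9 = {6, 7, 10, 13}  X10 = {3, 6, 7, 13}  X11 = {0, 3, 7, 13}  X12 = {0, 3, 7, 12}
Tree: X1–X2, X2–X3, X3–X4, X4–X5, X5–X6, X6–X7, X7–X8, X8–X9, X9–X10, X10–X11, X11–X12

A tree decomposition must satisfy three properties: every vertex lies in some bag; for every edge, both endpoints lie together in some bag; and for every vertex, the bags containing it form a connected subtree. Here vertex 4 appears in no bag, so the decomposition is invalid.

No — vertex 4 appears in no bag.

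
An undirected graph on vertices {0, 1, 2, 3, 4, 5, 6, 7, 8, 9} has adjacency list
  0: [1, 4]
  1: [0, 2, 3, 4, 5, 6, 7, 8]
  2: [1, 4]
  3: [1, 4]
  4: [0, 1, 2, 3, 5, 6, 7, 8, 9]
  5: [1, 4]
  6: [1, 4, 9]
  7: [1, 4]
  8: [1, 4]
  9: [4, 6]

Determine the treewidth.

A width-2 tree decomposition is:
Bags: B1 = {1, 4, 5}  B2 = {1, 4, 6}  B3 = {1, 2, 4}  B4 = {1, 4, 8}  B5 = {1, 4, 7}  B6 = {0, 1, 4}  B7 = {4, 6, 9}  B8 = {1, 3, 4}
Tree: B1–B2, B1–B3, B1–B4, B1–B5, B3–B6, B2–B7, B3–B8
The largest bag has 3 vertices, giving width 2; this decomposition certifies tw(G) ≤ 2. On the other hand G contains the 3-clique {0, 1, 4}. A clique must lie in a single bag of any decomposition, so no decomposition can have width below 2. The upper and lower bounds meet at 2, so that is the treewidth.

2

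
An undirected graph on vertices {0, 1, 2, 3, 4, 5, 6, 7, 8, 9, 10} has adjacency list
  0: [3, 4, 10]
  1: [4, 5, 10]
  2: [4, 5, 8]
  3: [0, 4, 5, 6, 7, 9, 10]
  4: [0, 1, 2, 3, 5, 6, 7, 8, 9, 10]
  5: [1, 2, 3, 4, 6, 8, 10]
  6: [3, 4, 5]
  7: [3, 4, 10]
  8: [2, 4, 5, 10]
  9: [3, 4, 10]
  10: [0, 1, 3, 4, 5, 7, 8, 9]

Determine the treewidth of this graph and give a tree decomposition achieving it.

Treewidth 3.
One such decomposition:
Bags: B1 = {3, 4, 5, 10}  B2 = {0, 3, 4, 10}  B3 = {3, 4, 9, 10}  B4 = {4, 5, 8, 10}  B5 = {3, 4, 5, 6}  B6 = {1, 4, 5, 10}  B7 = {3, 4, 7, 10}  B8 = {2, 4, 5, 8}
Tree: B1–B2, B1–B3, B1–B4, B1–B5, B1–B6, B3–B7, B4–B8

Every bag has size at most 4, so the width is 4 − 1 = 3 and tw(G) ≤ 3. On the other hand G contains the 4-clique {2, 4, 5, 8}. A clique must lie in a single bag of any decomposition, so no decomposition can have width below 3. Therefore the treewidth is 3.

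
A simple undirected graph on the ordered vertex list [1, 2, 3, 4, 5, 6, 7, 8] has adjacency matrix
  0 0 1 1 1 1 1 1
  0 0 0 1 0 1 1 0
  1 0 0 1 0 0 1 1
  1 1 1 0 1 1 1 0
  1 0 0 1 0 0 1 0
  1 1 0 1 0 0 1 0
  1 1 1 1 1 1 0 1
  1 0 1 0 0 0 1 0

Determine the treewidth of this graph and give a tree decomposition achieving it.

Treewidth 3.
One optimal decomposition is:
Bags: B1 = {1, 4, 6, 7}  B2 = {2, 4, 6, 7}  B3 = {1, 3, 4, 7}  B4 = {1, 4, 5, 7}  B5 = {1, 3, 7, 8}
Tree: B1–B2, B1–B3, B1–B4, B3–B5

The largest bag has 4 vertices, giving width 3; this decomposition certifies tw(G) ≤ 3. On the other hand G contains the 4-clique {1, 3, 7, 8}. A clique must lie in a single bag of any decomposition, so no decomposition can have width below 3. Hence tw(G) = 3 exactly.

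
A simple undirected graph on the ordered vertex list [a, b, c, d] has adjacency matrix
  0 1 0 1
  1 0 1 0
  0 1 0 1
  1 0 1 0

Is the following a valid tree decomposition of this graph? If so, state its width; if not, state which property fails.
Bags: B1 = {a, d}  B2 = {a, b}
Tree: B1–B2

No — vertex c appears in no bag.

A tree decomposition must satisfy three properties: every vertex lies in some bag; for every edge, both endpoints lie together in some bag; and for every vertex, the bags containing it form a connected subtree. Here vertex c appears in no bag, so the decomposition is invalid.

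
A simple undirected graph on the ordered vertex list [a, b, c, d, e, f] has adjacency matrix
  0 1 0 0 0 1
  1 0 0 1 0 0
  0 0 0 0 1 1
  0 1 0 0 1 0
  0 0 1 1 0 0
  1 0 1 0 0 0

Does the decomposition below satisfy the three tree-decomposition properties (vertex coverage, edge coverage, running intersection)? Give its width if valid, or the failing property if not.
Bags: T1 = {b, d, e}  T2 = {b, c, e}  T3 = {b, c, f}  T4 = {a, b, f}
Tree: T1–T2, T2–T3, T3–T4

Yes; width 2.

Checking the three conditions: (i) the bags cover all of {a, b, c, d, e, f}; (ii) for each edge, some bag contains both endpoints; (iii) the bags containing any fixed vertex form a subtree. All hold, so the decomposition is valid with width 3 − 1 = 2.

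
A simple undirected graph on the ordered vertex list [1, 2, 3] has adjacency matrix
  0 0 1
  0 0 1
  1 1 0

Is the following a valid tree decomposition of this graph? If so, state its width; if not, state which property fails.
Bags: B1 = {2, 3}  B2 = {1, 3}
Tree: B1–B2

Checking the three conditions: (i) the bags cover all of {1, 2, 3}; (ii) for each edge, some bag contains both endpoints; (iii) the bags containing any fixed vertex form a subtree. All hold, so the decomposition is valid with width 2 − 1 = 1.

Yes; width 1.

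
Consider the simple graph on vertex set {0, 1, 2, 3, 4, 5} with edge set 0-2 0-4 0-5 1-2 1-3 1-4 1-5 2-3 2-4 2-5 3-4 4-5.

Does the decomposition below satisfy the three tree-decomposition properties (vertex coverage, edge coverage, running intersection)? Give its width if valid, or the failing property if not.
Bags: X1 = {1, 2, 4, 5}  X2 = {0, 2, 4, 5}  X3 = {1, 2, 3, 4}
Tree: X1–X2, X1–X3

Checking the three conditions: (i) the bags cover all of {0, 1, 2, 3, 4, 5}; (ii) for each edge, some bag contains both endpoints; (iii) the bags containing any fixed vertex form a subtree. All hold, so the decomposition is valid with width 4 − 1 = 3.

Yes; width 3.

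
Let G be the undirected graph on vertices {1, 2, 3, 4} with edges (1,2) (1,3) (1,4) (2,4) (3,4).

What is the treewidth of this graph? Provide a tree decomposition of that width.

Treewidth 2.
One such decomposition:
Bags: B1 = {1, 3, 4}  B2 = {1, 2, 4}
Tree: B1–B2

Each bag holds 3 vertices, so the decomposition has width 2, which upper-bounds the treewidth. Conversely, {1, 2, 4} is a clique of size 3, and the vertices of any clique must share a bag in every tree decomposition; so some bag has ≥ 3 vertices and tw(G) ≥ 2. Therefore the treewidth is 2.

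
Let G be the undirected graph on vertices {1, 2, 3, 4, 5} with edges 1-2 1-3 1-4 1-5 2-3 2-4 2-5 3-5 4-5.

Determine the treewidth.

A width-3 tree decomposition is:
Bags: B1 = {1, 2, 4, 5}  B2 = {1, 2, 3, 5}
Tree: B1–B2
Every bag has size at most 4, so the width is 4 − 1 = 3 and tw(G) ≤ 3. Conversely, {1, 2, 3, 5} is a clique of size 4, and the vertices of any clique must share a bag in every tree decomposition; so some bag has ≥ 4 vertices and tw(G) ≥ 3. The upper and lower bounds meet at 3, so that is the treewidth.

3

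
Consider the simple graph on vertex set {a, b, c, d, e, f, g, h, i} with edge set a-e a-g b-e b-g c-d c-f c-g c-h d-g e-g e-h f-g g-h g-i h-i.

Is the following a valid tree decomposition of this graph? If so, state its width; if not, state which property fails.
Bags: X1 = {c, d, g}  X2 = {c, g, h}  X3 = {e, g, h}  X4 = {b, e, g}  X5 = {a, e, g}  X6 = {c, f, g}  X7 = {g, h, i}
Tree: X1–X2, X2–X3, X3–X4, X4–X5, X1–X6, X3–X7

Every vertex of G appears in some bag (union = {a, b, c, d, e, f, g, h, i}); every edge is covered by a bag; and for each vertex v the set of bags containing v is connected in the bag tree. The decomposition is therefore valid. The largest bag has 3 vertices, so the width is 2.

Yes; width 2.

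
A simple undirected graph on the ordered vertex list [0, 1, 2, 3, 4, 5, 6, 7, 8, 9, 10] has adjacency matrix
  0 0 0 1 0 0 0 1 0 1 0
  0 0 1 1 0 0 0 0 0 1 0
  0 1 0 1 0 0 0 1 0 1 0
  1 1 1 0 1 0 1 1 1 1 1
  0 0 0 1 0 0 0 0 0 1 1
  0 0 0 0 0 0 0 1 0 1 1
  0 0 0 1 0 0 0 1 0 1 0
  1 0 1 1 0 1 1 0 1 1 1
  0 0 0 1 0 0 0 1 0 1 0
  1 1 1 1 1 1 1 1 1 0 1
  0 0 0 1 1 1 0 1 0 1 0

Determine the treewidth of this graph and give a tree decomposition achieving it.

Every bag has size at most 4, so the width is 4 − 1 = 3 and tw(G) ≤ 3. For the lower bound, the 4 vertices {1, 2, 3, 9} are pairwise adjacent, and any tree decomposition puts a clique entirely inside one bag — forcing width ≥ 3. Hence tw(G) = 3 exactly.

Treewidth 3.
Bags: B1 = {3, 7, 9, 10}  B2 = {2, 3, 7, 9}  B3 = {5, 7, 9, 10}  B4 = {1, 2, 3, 9}  B5 = {3, 4, 9, 10}  B6 = {3, 6, 7, 9}  B7 = {0, 3, 7, 9}  B8 = {3, 7, 8, 9}
Tree: B1–B2, B1–B3, B2–B4, B1–B5, B1–B6, B2–B7, B2–B8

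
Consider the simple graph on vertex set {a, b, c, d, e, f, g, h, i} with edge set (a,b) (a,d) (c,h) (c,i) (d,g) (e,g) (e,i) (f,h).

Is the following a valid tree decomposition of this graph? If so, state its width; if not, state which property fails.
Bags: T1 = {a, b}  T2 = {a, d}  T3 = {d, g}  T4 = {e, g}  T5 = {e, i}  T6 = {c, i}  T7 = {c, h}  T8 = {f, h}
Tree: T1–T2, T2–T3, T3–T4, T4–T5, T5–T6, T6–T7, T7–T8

Vertex coverage: the bags together contain {a, b, c, d, e, f, g, h, i}, the full vertex set. Edge coverage: each edge of G has both endpoints in at least one bag. Running intersection: for every vertex, the bags containing it form a connected subtree. All three properties hold, so this is a valid tree decomposition of width max|bag| − 1 = 1, and hence tw(G) ≤ 1.

Yes; width 1.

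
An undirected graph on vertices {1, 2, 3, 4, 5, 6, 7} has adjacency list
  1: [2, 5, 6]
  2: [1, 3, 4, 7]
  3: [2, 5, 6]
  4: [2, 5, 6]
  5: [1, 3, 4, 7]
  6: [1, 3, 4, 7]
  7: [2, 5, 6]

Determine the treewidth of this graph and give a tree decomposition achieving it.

Treewidth 3.
Bags: B1 = {2, 4, 5, 6}  B2 = {1, 2, 5, 6}  B3 = {2, 5, 6, 7}  B4 = {2, 3, 5, 6}
Tree: B1–B2, B2–B3, B3–B4

Every bag has size at most 4, so the width is 4 − 1 = 3 and tw(G) ≤ 3. For the lower bound: the 4 vertex sets {4,6}, {1,5}, {2}, {7} are disjoint, each induces a connected subgraph, and every pair is joined by at least one edge of G. Contracting each set to a single vertex therefore yields K_{4} as a minor, and since treewidth is minor-monotone, tw(G) ≥ tw(K_{4}) = 3. Hence tw(G) = 3 exactly.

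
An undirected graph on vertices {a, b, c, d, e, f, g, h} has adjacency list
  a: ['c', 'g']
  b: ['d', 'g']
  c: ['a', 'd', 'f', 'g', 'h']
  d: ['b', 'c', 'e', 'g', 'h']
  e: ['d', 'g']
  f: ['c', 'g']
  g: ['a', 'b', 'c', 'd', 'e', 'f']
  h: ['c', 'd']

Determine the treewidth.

A width-2 tree decomposition is:
Bags: B1 = {c, d, g}  B2 = {c, d, h}  B3 = {c, f, g}  B4 = {b, d, g}  B5 = {d, e, g}  B6 = {a, c, g}
Tree: B1–B2, B1–B3, B1–B4, B1–B5, B3–B6
The largest bag has 3 vertices, giving width 2; this decomposition certifies tw(G) ≤ 2. Conversely, {d, e, g} is a clique of size 3, and the vertices of any clique must share a bag in every tree decomposition; so some bag has ≥ 3 vertices and tw(G) ≥ 2. Therefore the treewidth is 2.

2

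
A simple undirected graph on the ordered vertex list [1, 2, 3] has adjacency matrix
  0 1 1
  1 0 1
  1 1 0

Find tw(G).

A width-2 tree decomposition is:
Bags: B1 = {1, 2, 3}
Tree: (single bag)
A single bag containing all 3 vertices is trivially a valid decomposition of width 2. Conversely, {1, 2, 3} is a clique of size 3, and the vertices of any clique must share a bag in every tree decomposition; so some bag has ≥ 3 vertices and tw(G) ≥ 2. Therefore the treewidth is 2.

2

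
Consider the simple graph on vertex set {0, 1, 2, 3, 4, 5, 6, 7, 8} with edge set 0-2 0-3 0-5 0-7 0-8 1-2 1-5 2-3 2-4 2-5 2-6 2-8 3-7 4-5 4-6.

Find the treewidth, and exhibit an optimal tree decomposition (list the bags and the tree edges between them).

Treewidth 2.
Bags: B1 = {2, 4, 5}  B2 = {0, 2, 5}  B3 = {2, 4, 6}  B4 = {0, 2, 3}  B5 = {1, 2, 5}  B6 = {0, 3, 7}  B7 = {0, 2, 8}
Tree: B1–B2, B1–B3, B2–B4, B2–B5, B4–B6, B4–B7

Every bag has size at most 3, so the width is 3 − 1 = 2 and tw(G) ≤ 2. For the lower bound, the 3 vertices {0, 2, 8} are pairwise adjacent, and any tree decomposition puts a clique entirely inside one bag — forcing width ≥ 2. Therefore the treewidth is 2.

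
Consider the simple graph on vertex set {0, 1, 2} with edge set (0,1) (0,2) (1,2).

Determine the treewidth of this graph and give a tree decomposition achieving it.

Treewidth 2.
One optimal decomposition is:
Bags: B1 = {0, 1, 2}
Tree: (single bag)

With just one bag of size 3, the width is 3 − 1 = 2, so tw(G) ≤ 2. Conversely, {0, 1, 2} is a clique of size 3, and the vertices of any clique must share a bag in every tree decomposition; so some bag has ≥ 3 vertices and tw(G) ≥ 2. Hence tw(G) = 2 exactly.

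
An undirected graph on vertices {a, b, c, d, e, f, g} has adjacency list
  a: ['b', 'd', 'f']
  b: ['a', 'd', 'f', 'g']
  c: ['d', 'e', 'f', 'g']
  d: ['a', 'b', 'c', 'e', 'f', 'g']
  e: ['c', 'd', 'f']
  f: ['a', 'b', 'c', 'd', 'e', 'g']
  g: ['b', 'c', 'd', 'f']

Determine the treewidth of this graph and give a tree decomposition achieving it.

Treewidth 3.
One optimal decomposition is:
Bags: B1 = {b, d, f, g}  B2 = {c, d, f, g}  B3 = {c, d, e, f}  B4 = {a, b, d, f}
Tree: B1–B2, B2–B3, B1–B4

Each bag holds 4 vertices, so the decomposition has width 3, which upper-bounds the treewidth. On the other hand G contains the 4-clique {c, d, f, g}. A clique must lie in a single bag of any decomposition, so no decomposition can have width below 3. Therefore the treewidth is 3.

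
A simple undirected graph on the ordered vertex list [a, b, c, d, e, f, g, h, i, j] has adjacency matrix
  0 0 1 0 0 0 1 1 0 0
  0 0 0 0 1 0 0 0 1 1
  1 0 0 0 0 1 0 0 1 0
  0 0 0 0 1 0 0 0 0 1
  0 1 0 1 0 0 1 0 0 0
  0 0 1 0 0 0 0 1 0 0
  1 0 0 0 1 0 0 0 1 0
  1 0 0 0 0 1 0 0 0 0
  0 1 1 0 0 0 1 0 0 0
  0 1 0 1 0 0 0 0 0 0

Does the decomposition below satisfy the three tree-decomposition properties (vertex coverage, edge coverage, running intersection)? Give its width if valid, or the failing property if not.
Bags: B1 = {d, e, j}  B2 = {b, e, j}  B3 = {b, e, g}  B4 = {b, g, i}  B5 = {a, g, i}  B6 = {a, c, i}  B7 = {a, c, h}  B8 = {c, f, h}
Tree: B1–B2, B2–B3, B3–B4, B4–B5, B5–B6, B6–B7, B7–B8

Every vertex of G appears in some bag (union = {a, b, c, d, e, f, g, h, i, j}); every edge is covered by a bag; and for each vertex v the set of bags containing v is connected in the bag tree. The decomposition is therefore valid. The largest bag has 3 vertices, so the width is 2.

Yes; width 2.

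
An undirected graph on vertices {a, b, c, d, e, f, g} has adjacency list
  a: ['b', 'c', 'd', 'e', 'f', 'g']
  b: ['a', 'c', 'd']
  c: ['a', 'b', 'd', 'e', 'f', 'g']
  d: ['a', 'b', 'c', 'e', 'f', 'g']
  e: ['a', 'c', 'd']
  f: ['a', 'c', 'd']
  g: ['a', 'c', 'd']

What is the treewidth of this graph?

3

A width-3 tree decomposition is:
Bags: B1 = {a, b, c, d}  B2 = {a, c, d, g}  B3 = {a, c, d, e}  B4 = {a, c, d, f}
Tree: B1–B2, B1–B3, B2–B4
Every bag has size at most 4, so the width is 4 − 1 = 3 and tw(G) ≤ 3. For the lower bound, the 4 vertices {a, c, d, g} are pairwise adjacent, and any tree decomposition puts a clique entirely inside one bag — forcing width ≥ 3. Hence tw(G) = 3 exactly.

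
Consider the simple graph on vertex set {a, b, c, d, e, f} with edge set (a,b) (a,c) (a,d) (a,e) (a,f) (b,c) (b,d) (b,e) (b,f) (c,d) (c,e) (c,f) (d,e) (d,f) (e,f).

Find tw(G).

5

A width-5 tree decomposition is:
Bags: B1 = {a, b, c, d, e, f}
Tree: (single bag)
A single bag containing all 6 vertices is trivially a valid decomposition of width 5. For the lower bound, the 6 vertices {a, b, c, d, e, f} are pairwise adjacent, and any tree decomposition puts a clique entirely inside one bag — forcing width ≥ 5. Hence tw(G) = 5 exactly.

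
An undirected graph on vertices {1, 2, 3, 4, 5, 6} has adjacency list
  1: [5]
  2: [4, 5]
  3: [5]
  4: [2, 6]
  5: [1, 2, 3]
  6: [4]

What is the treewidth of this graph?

A width-1 tree decomposition is:
Bags: B1 = {1, 5}  B2 = {2, 5}  B3 = {3, 5}  B4 = {2, 4}  B5 = {4, 6}
Tree: B1–B2, B1–B3, B2–B4, B4–B5
Every bag has size at most 2, so the width is 2 − 1 = 1 and tw(G) ≤ 1. Since G has at least one edge (e.g. 5–1), it is not an edgeless graph, so tw(G) ≥ 1. The upper and lower bounds meet at 1, so that is the treewidth.

1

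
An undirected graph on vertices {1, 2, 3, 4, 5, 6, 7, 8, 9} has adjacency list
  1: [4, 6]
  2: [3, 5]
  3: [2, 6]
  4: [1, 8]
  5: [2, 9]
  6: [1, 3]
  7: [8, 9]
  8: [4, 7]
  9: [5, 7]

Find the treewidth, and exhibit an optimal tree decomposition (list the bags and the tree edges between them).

Treewidth 2.
Bags: B1 = {1, 4, 8}  B2 = {1, 6, 8}  B3 = {3, 6, 8}  B4 = {2, 3, 8}  B5 = {2, 5, 8}  B6 = {5, 8, 9}  B7 = {7, 8, 9}
Tree: B1–B2, B2–B3, B3–B4, B4–B5, B5–B6, B6–B7

The largest bag has 3 vertices, giving width 2; this decomposition certifies tw(G) ≤ 2. The edges 8–4–1–6–3–2–5–9–7–8 form a cycle, so G is not a tree and its treewidth is at least 2. Therefore the treewidth is 2.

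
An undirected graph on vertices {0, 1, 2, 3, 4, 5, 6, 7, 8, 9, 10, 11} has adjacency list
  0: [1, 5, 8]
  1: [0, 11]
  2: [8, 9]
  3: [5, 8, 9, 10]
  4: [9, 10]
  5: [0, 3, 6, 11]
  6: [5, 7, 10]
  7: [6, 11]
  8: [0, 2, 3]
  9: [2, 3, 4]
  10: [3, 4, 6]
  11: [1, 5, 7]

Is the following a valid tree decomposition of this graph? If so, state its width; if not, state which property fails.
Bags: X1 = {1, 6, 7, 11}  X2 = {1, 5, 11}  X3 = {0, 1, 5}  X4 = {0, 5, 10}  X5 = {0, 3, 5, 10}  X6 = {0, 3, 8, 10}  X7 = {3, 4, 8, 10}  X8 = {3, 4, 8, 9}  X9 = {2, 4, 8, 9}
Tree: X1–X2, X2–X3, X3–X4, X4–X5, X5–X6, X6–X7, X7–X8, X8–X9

A tree decomposition must satisfy three properties: every vertex lies in some bag; for every edge, both endpoints lie together in some bag; and for every vertex, the bags containing it form a connected subtree. Here edge (6,5) lies in no bag, so the decomposition is invalid.

No — edge (6,5) lies in no bag.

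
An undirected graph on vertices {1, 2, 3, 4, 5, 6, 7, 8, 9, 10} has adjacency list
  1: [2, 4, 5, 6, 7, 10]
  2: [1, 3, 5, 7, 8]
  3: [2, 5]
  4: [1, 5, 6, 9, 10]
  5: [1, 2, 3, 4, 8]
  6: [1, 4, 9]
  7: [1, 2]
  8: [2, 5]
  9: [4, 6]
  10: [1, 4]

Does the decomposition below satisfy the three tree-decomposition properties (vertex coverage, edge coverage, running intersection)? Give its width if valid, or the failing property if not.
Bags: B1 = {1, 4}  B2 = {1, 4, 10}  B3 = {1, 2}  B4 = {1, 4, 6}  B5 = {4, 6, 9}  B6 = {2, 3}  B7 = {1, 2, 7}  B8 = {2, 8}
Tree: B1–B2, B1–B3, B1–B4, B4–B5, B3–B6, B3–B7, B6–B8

A tree decomposition must satisfy three properties: every vertex lies in some bag; for every edge, both endpoints lie together in some bag; and for every vertex, the bags containing it form a connected subtree. Here vertex 5 appears in no bag, so the decomposition is invalid.

No — vertex 5 appears in no bag.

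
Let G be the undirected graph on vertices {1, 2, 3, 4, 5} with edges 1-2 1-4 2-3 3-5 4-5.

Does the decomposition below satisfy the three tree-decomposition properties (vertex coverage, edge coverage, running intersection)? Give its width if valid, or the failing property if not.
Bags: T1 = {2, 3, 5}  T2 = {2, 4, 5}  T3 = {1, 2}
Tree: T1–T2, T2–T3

A tree decomposition must satisfy three properties: every vertex lies in some bag; for every edge, both endpoints lie together in some bag; and for every vertex, the bags containing it form a connected subtree. Here edge (4,1) lies in no bag, so the decomposition is invalid.

No — edge (4,1) lies in no bag.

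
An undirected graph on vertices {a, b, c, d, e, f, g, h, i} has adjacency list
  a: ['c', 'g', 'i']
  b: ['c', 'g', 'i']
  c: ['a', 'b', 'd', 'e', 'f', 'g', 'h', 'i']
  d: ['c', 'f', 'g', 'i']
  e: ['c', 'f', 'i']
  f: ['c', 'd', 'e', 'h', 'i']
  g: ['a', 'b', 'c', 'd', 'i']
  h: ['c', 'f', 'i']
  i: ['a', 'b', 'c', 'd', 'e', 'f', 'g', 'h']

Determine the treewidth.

A width-3 tree decomposition is:
Bags: B1 = {c, d, f, i}  B2 = {c, d, g, i}  B3 = {c, f, h, i}  B4 = {c, e, f, i}  B5 = {a, c, g, i}  B6 = {b, c, g, i}
Tree: B1–B2, B1–B3, B1–B4, B2–B5, B2–B6
The largest bag has 4 vertices, giving width 3; this decomposition certifies tw(G) ≤ 3. For the lower bound, the 4 vertices {c, d, g, i} are pairwise adjacent, and any tree decomposition puts a clique entirely inside one bag — forcing width ≥ 3. The upper and lower bounds meet at 3, so that is the treewidth.

3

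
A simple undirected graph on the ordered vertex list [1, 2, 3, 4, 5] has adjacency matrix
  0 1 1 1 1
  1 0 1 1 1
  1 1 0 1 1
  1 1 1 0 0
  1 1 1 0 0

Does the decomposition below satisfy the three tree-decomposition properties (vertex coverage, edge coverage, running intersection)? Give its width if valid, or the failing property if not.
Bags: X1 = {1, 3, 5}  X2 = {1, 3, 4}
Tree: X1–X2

No — vertex 2 appears in no bag.

A tree decomposition must satisfy three properties: every vertex lies in some bag; for every edge, both endpoints lie together in some bag; and for every vertex, the bags containing it form a connected subtree. Here vertex 2 appears in no bag, so the decomposition is invalid.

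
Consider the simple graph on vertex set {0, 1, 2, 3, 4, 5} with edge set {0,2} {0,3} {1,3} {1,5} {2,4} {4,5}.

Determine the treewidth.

A width-2 tree decomposition is:
Bags: B1 = {1, 3, 5}  B2 = {3, 4, 5}  B3 = {2, 3, 4}  B4 = {0, 2, 3}
Tree: B1–B2, B2–B3, B3–B4
Every bag has size at most 3, so the width is 3 − 1 = 2 and tw(G) ≤ 2. For the lower bound, G contains the cycle 3–1–5–4–2–0–3, so G is not a forest; only forests have treewidth ≤ 1, hence tw(G) ≥ 2. Therefore the treewidth is 2.

2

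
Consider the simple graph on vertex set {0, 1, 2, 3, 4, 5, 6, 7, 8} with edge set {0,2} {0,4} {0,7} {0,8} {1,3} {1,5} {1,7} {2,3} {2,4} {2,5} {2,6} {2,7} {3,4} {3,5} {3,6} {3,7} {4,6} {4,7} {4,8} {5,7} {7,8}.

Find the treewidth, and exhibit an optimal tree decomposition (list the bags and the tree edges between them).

Treewidth 3.
One such decomposition:
Bags: B1 = {2, 3, 4, 7}  B2 = {2, 3, 4, 6}  B3 = {0, 2, 4, 7}  B4 = {2, 3, 5, 7}  B5 = {1, 3, 5, 7}  B6 = {0, 4, 7, 8}
Tree: B1–B2, B1–B3, B1–B4, B4–B5, B3–B6

Every bag has size at most 4, so the width is 4 − 1 = 3 and tw(G) ≤ 3. For the lower bound, the 4 vertices {2, 3, 4, 6} are pairwise adjacent, and any tree decomposition puts a clique entirely inside one bag — forcing width ≥ 3. Hence tw(G) = 3 exactly.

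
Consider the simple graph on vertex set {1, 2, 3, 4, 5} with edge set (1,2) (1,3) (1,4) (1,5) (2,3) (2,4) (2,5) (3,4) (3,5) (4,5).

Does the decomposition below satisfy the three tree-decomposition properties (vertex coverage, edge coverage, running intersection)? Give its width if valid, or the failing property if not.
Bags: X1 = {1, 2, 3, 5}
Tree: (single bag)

No — vertex 4 appears in no bag.

A tree decomposition must satisfy three properties: every vertex lies in some bag; for every edge, both endpoints lie together in some bag; and for every vertex, the bags containing it form a connected subtree. Here vertex 4 appears in no bag, so the decomposition is invalid.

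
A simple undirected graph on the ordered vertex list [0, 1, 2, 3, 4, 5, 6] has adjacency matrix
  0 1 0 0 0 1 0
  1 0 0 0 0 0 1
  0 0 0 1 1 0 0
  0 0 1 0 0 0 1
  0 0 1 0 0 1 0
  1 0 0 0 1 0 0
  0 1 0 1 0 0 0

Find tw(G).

2

A width-2 tree decomposition is:
Bags: B1 = {1, 3, 6}  B2 = {1, 2, 3}  B3 = {1, 2, 4}  B4 = {1, 4, 5}  B5 = {0, 1, 5}
Tree: B1–B2, B2–B3, B3–B4, B4–B5
The largest bag has 3 vertices, giving width 2; this decomposition certifies tw(G) ≤ 2. Since 1–6–3–2–4–5–0–1 is a cycle in G, G is not acyclic. Forests are exactly the graphs of treewidth ≤ 1, so tw(G) ≥ 2. Combining the bounds, tw(G) = 2.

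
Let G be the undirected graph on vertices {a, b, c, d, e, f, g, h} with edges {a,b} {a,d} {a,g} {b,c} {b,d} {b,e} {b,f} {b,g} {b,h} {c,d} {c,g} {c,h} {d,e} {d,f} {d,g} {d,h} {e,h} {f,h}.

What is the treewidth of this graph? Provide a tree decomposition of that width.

The largest bag has 4 vertices, giving width 3; this decomposition certifies tw(G) ≤ 3. For the lower bound, the 4 vertices {b, c, d, g} are pairwise adjacent, and any tree decomposition puts a clique entirely inside one bag — forcing width ≥ 3. The upper and lower bounds meet at 3, so that is the treewidth.

Treewidth 3.
One such decomposition:
Bags: B1 = {b, c, d, h}  B2 = {b, c, d, g}  B3 = {b, d, f, h}  B4 = {b, d, e, h}  B5 = {a, b, d, g}
Tree: B1–B2, B1–B3, B1–B4, B2–B5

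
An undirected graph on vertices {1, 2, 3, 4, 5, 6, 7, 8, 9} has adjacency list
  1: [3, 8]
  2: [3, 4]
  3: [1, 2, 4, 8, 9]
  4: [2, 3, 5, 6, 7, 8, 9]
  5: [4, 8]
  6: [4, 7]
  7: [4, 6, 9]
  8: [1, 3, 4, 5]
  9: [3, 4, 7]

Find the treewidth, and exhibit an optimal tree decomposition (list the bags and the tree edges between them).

Treewidth 2.
One optimal decomposition is:
Bags: B1 = {2, 3, 4}  B2 = {3, 4, 8}  B3 = {4, 5, 8}  B4 = {3, 4, 9}  B5 = {4, 7, 9}  B6 = {1, 3, 8}  B7 = {4, 6, 7}
Tree: B1–B2, B2–B3, B1–B4, B4–B5, B2–B6, B5–B7

Each bag holds 3 vertices, so the decomposition has width 2, which upper-bounds the treewidth. Conversely, {1, 3, 8} is a clique of size 3, and the vertices of any clique must share a bag in every tree decomposition; so some bag has ≥ 3 vertices and tw(G) ≥ 2. The upper and lower bounds meet at 2, so that is the treewidth.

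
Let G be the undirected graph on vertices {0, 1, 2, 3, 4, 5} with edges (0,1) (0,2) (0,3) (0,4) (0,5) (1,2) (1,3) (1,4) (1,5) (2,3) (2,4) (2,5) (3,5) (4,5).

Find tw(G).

A width-4 tree decomposition is:
Bags: B1 = {0, 1, 2, 4, 5}  B2 = {0, 1, 2, 3, 5}
Tree: B1–B2
The largest bag has 5 vertices, giving width 4; this decomposition certifies tw(G) ≤ 4. On the other hand G contains the 5-clique {0, 1, 2, 3, 5}. A clique must lie in a single bag of any decomposition, so no decomposition can have width below 4. Combining the bounds, tw(G) = 4.

4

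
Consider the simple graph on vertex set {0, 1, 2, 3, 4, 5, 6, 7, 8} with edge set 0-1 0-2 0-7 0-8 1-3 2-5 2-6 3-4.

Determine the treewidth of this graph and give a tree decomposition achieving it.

Every bag has size at most 2, so the width is 2 − 1 = 1 and tw(G) ≤ 1. Any graph with an edge has treewidth ≥ 1, and G has the edge 6–2. Combining the bounds, tw(G) = 1.

Treewidth 1.
One optimal decomposition is:
Bags: B1 = {2, 6}  B2 = {0, 2}  B3 = {0, 1}  B4 = {0, 8}  B5 = {1, 3}  B6 = {2, 5}  B7 = {0, 7}  B8 = {3, 4}
Tree: B1–B2, B2–B3, B3–B4, B3–B5, B2–B6, B3–B7, B5–B8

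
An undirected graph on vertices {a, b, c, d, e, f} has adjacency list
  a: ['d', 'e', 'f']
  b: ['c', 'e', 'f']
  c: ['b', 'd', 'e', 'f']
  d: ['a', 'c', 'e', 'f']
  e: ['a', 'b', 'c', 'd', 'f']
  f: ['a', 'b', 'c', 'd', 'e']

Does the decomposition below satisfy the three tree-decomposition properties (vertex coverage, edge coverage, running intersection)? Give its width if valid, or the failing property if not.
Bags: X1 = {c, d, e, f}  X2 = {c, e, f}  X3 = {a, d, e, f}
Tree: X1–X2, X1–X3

A tree decomposition must satisfy three properties: every vertex lies in some bag; for every edge, both endpoints lie together in some bag; and for every vertex, the bags containing it form a connected subtree. Here vertex b appears in no bag, so the decomposition is invalid.

No — vertex b appears in no bag.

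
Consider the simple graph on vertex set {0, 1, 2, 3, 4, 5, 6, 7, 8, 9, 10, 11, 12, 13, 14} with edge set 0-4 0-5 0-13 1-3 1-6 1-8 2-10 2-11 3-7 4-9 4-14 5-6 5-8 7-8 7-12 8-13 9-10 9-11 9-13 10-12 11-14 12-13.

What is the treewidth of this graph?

A width-3 tree decomposition is:
Bags: B1 = {1, 3, 6, 7}  B2 = {1, 6, 7, 8}  B3 = {5, 6, 7, 8}  B4 = {5, 7, 8, 12}  B5 = {5, 8, 12, 13}  B6 = {0, 5, 12, 13}  B7 = {0, 10, 12, 13}  B8 = {0, 9, 10, 13}  B9 = {0, 4, 9, 10}  B10 = {2, 4, 9, 10}  B11 = {2, 4, 9, 11}  B12 = {2, 4, 11, 14}
Tree: B1–B2, B2–B3, B3–B4, B4–B5, B5–B6, B6–B7, B7–B8, B8–B9, B9–B10, B10–B11, B11–B12
Every bag has size at most 4, so the width is 4 − 1 = 3 and tw(G) ≤ 3. For the lower bound: the 4 vertex sets {1,3,6}, {7}, {8}, {0,5,12,13} are disjoint, each induces a connected subgraph, and every pair is joined by at least one edge of G. Contracting each set to a single vertex therefore yields K_{4} as a minor, and since treewidth is minor-monotone, tw(G) ≥ tw(K_{4}) = 3. Combining the bounds, tw(G) = 3.

3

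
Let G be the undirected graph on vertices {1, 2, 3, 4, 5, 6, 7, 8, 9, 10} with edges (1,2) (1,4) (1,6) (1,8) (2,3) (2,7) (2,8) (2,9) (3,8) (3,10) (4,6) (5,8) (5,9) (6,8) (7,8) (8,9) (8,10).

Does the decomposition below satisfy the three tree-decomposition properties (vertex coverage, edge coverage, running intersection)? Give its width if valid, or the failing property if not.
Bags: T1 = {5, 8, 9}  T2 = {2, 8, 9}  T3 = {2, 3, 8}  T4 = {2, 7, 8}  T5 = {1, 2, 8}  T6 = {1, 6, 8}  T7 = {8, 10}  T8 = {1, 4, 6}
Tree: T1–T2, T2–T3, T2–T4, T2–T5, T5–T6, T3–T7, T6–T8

A tree decomposition must satisfy three properties: every vertex lies in some bag; for every edge, both endpoints lie together in some bag; and for every vertex, the bags containing it form a connected subtree. Here edge (3,10) lies in no bag, so the decomposition is invalid.

No — edge (3,10) lies in no bag.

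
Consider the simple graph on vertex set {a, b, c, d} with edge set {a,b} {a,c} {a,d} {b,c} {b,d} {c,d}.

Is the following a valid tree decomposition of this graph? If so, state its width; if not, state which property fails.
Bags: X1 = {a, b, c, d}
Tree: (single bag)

Every vertex of G appears in some bag (union = {a, b, c, d}); every edge is covered by a bag; and for each vertex v the set of bags containing v is connected in the bag tree. The decomposition is therefore valid. The largest bag has 4 vertices, so the width is 3.

Yes; width 3.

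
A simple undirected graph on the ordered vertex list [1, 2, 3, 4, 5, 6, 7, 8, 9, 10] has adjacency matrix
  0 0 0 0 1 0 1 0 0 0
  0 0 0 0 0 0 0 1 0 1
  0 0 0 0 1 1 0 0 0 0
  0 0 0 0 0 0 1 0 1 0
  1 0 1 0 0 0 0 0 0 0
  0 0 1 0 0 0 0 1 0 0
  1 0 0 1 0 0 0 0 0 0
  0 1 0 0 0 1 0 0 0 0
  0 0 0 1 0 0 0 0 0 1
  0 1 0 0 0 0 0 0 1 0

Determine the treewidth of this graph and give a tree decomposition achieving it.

Treewidth 2.
Bags: B1 = {2, 8, 10}  B2 = {6, 8, 10}  B3 = {3, 6, 10}  B4 = {3, 5, 10}  B5 = {1, 5, 10}  B6 = {1, 7, 10}  B7 = {4, 7, 10}  B8 = {4, 9, 10}
Tree: B1–B2, B2–B3, B3–B4, B4–B5, B5–B6, B6–B7, B7–B8

Every bag has size at most 3, so the width is 3 − 1 = 2 and tw(G) ≤ 2. Since 10–2–8–6–3–5–1–7–4–9–10 is a cycle in G, G is not acyclic. Forests are exactly the graphs of treewidth ≤ 1, so tw(G) ≥ 2. Hence tw(G) = 2 exactly.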